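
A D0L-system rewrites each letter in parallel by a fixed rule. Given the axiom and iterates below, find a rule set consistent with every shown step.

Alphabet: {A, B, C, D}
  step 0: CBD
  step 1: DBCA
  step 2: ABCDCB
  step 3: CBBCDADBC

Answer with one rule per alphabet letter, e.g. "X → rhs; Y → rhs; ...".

  step 2 ⇒ step 3: ABCDCB ⇒ CB·BC·D·A·D·BC
    A ↦ CB
    B ↦ BC
    C ↦ D
    D ↦ A

A->CB, B->BC, C->D, D->A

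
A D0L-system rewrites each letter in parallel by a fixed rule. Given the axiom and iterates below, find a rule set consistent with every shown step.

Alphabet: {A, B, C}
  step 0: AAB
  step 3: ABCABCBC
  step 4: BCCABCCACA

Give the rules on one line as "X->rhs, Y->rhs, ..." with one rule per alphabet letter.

A->BC, B->C, C->A

  step 3 ⇒ step 4: ABCABCBC ⇒ BC·C·A·BC·C·A·C·A
    A ↦ BC
    B ↦ C
    C ↦ A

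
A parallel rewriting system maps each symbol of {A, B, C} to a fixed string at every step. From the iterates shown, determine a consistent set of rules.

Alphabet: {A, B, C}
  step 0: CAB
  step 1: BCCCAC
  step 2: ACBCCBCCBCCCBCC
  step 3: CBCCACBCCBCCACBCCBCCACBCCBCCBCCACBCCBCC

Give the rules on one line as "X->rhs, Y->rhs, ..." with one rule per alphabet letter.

  step 2 ⇒ step 3: ACBCCBCCBCCCBCC ⇒ C·BCC·AC·BCC·BCC·AC·BCC·BCC·AC·BCC·BCC·BCC·AC·BCC·BCC
    A ↦ C
    B ↦ AC
    C ↦ BCC

A->C, B->AC, C->BCC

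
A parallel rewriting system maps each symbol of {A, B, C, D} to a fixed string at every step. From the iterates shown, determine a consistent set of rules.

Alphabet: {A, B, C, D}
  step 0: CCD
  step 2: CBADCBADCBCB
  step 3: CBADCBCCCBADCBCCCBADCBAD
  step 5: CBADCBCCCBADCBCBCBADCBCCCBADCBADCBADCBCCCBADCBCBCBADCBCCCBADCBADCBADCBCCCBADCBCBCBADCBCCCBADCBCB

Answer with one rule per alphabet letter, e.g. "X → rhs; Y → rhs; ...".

  step 2 ⇒ step 3: CBADCBADCBCB ⇒ CB·AD·CB·CC·CB·AD·CB·CC·CB·AD·CB·AD
    A ↦ CB
    B ↦ AD
    C ↦ CB
    D ↦ CC

A->CB, B->AD, C->CB, D->CC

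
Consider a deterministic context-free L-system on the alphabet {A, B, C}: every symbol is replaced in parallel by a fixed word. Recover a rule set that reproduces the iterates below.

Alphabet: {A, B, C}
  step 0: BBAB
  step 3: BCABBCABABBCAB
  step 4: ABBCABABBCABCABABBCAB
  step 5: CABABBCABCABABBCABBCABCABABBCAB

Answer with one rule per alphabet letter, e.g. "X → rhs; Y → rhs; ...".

  step 4 ⇒ step 5: ABBCABABBCABCABABBCAB ⇒ C·AB·AB·B·C·AB·C·AB·AB·B·C·AB·B·C·AB·C·AB·AB·B·C·AB
    A ↦ C
    B ↦ AB
    C ↦ B

A->C, B->AB, C->B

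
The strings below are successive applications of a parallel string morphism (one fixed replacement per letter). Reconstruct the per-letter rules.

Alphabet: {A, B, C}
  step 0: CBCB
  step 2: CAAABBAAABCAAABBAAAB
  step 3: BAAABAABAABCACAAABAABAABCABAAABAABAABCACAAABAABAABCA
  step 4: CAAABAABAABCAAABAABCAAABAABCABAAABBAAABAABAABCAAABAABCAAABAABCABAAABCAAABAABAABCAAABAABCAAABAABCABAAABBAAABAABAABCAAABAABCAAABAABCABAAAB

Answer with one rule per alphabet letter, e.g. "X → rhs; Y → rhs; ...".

A->AAB, B->CA, C->BA

  step 3 ⇒ step 4: BAAABAABAABCACAAABAABAABCABAAABAABAABCACAAABAABAABCA ⇒ CA·AAB·AAB·AAB·CA·AAB·AAB·CA·AAB·AAB·CA·BA·AAB·BA·AAB·AAB·AAB·CA·AAB·AAB·CA·AAB·AAB·CA·BA·AAB·CA·AAB·AAB·AAB·CA·AAB·AAB·CA·AAB·AAB·CA·BA·AAB·BA·AAB·AAB·AAB·CA·AAB·AAB·CA·AAB·AAB·CA·BA·AAB
    A ↦ AAB
    B ↦ CA
    C ↦ BA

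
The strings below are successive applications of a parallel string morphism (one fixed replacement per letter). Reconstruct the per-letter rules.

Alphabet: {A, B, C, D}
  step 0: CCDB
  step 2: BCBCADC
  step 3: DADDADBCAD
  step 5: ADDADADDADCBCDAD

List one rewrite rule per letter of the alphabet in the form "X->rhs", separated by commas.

A->B, B->D, C->AD, D->C

  step 2 ⇒ step 3: BCBCADC ⇒ D·AD·D·AD·B·C·AD
    A ↦ B
    B ↦ D
    C ↦ AD
    D ↦ C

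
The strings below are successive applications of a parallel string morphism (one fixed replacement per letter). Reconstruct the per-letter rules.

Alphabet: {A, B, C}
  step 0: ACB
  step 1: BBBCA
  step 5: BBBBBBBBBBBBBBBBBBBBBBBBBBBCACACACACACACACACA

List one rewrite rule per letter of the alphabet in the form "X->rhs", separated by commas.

  step 0 ⇒ step 1: ACB ⇒ BB·B·CA
    A ↦ BB
    B ↦ CA
    C ↦ B

A->BB, B->CA, C->B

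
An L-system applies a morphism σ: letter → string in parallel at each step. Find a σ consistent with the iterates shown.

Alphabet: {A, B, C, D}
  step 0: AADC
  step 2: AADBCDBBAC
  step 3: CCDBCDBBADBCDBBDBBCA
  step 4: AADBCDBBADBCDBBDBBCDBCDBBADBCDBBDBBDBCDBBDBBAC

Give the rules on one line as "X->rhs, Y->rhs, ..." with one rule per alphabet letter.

A->C, B->DBB, C->A, D->DBC

  step 3 ⇒ step 4: CCDBCDBBADBCDBBDBBCA ⇒ A·A·DBC·DBB·A·DBC·DBB·DBB·C·DBC·DBB·A·DBC·DBB·DBB·DBC·DBB·DBB·A·C
    A ↦ C
    B ↦ DBB
    C ↦ A
    D ↦ DBC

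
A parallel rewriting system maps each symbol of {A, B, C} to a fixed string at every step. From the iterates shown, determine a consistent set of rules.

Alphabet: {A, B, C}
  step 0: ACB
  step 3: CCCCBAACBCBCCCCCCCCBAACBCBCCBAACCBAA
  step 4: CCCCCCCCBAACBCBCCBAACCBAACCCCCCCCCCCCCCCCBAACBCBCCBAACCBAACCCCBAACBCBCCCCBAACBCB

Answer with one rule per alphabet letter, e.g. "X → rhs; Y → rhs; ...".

A->CB, B->BAA, C->CC

  step 3 ⇒ step 4: CCCCBAACBCBCCCCCCCCBAACBCBCCBAACCBAA ⇒ CC·CC·CC·CC·BAA·CB·CB·CC·BAA·CC·BAA·CC·CC·CC·CC·CC·CC·CC·CC·BAA·CB·CB·CC·BAA·CC·BAA·CC·CC·BAA·CB·CB·CC·CC·BAA·CB·CB
    A ↦ CB
    B ↦ BAA
    C ↦ CC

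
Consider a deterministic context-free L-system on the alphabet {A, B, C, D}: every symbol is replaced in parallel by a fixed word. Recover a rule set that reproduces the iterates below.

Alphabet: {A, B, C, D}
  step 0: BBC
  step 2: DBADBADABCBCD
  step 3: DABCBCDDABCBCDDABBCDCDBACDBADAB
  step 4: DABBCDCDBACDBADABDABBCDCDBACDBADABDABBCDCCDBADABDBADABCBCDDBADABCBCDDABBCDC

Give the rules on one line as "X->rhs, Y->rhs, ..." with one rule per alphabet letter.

A->BCD, B->C, C->DBA, D->DAB

  step 3 ⇒ step 4: DABCBCDDABCBCDDABBCDCDBACDBADAB ⇒ DAB·BCD·C·DBA·C·DBA·DAB·DAB·BCD·C·DBA·C·DBA·DAB·DAB·BCD·C·C·DBA·DAB·DBA·DAB·C·BCD·DBA·DAB·C·BCD·DAB·BCD·C
    A ↦ BCD
    B ↦ C
    C ↦ DBA
    D ↦ DAB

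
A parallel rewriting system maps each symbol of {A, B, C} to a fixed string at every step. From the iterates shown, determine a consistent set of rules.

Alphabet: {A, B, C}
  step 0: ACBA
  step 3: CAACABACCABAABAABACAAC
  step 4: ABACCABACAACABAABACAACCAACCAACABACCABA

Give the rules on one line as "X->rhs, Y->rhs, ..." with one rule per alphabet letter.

  step 3 ⇒ step 4: CAACABACCABAABAABACAAC ⇒ ABA·C·C·ABA·C·AA·C·ABA·ABA·C·AA·C·C·AA·C·C·AA·C·ABA·C·C·ABA
    A ↦ C
    B ↦ AA
    C ↦ ABA

A->C, B->AA, C->ABA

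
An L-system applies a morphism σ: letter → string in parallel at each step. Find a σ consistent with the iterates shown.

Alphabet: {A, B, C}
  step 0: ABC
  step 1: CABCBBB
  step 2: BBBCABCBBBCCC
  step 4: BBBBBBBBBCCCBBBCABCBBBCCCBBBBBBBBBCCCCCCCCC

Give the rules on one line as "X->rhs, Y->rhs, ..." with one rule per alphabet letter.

  step 1 ⇒ step 2: CABCBBB ⇒ BBB·CAB·C·BBB·C·C·C
    A ↦ CAB
    B ↦ C
    C ↦ BBB

A->CAB, B->C, C->BBB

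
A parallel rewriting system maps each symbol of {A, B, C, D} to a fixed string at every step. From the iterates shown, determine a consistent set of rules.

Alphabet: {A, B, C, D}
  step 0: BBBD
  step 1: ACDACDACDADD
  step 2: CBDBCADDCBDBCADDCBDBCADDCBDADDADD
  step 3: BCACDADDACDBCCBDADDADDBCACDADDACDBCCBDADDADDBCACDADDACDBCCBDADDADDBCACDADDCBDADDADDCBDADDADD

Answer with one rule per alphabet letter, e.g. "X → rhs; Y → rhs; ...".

  step 2 ⇒ step 3: CBDBCADDCBDBCADDCBDBCADDCBDADDADD ⇒ BC·ACD·ADD·ACD·BC·CBD·ADD·ADD·BC·ACD·ADD·ACD·BC·CBD·ADD·ADD·BC·ACD·ADD·ACD·BC·CBD·ADD·ADD·BC·ACD·ADD·CBD·ADD·ADD·CBD·ADD·ADD
    A ↦ CBD
    B ↦ ACD
    C ↦ BC
    D ↦ ADD

A->CBD, B->ACD, C->BC, D->ADD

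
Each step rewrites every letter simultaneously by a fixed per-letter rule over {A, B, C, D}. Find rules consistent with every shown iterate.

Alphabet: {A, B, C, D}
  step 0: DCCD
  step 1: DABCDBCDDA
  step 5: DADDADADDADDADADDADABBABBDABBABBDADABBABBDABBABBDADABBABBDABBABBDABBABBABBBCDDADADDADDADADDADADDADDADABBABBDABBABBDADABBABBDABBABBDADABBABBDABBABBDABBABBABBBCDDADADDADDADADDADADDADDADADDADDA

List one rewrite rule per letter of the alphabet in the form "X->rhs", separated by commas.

A->D, B->ABB, C->BCD, D->DA

  step 0 ⇒ step 1: DCCD ⇒ DA·BCD·BCD·DA
    C ↦ BCD
    D ↦ DA
    A ↦ D  (constrained at step 1)
    B ↦ ABB  (constrained at step 1)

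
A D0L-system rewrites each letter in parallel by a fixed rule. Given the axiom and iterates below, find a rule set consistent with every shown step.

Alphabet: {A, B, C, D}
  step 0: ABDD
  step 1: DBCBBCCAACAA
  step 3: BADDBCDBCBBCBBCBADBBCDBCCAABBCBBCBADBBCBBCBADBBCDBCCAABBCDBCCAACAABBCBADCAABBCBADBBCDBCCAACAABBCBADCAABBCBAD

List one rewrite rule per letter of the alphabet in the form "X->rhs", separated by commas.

  step 0 ⇒ step 1: ABDD ⇒ DBC·BBC·CAA·CAA
    A ↦ DBC
    B ↦ BBC
    D ↦ CAA
    C ↦ BAD  (constrained at step 1)

A->DBC, B->BBC, C->BAD, D->CAA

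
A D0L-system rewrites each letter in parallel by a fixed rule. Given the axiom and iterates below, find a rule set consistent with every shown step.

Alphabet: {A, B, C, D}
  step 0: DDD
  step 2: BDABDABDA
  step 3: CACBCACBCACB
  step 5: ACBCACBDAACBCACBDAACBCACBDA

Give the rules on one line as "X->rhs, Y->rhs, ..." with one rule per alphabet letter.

A->B, B->C, C->DA, D->AC

  step 2 ⇒ step 3: BDABDABDA ⇒ C·AC·B·C·AC·B·C·AC·B
    A ↦ B
    B ↦ C
    D ↦ AC
    C ↦ DA  (constrained at step 3)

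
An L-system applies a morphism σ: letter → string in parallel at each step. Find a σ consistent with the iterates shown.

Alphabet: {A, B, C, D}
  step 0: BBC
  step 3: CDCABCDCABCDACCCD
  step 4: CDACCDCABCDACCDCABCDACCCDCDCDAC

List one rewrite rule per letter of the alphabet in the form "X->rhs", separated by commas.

  step 3 ⇒ step 4: CDCABCDCABCDACCCD ⇒ CD·AC·CD·C·AB·CD·AC·CD·C·AB·CD·AC·C·CD·CD·CD·AC
    A ↦ C
    B ↦ AB
    C ↦ CD
    D ↦ AC

A->C, B->AB, C->CD, D->AC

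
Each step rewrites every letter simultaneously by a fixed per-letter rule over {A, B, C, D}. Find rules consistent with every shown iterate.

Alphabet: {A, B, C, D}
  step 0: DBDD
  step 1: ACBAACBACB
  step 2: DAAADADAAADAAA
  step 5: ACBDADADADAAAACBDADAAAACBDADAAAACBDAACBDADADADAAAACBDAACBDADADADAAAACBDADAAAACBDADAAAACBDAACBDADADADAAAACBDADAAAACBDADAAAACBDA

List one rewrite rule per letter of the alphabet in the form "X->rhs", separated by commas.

A->DA, B->A, C->A, D->ACB

  step 1 ⇒ step 2: ACBAACBACB ⇒ DA·A·A·DA·DA·A·A·DA·A·A
    A ↦ DA
    B ↦ A
    C ↦ A
  step 0 ⇒ step 1: DBDD ⇒ ACB·A·ACB·ACB
    D ↦ ACB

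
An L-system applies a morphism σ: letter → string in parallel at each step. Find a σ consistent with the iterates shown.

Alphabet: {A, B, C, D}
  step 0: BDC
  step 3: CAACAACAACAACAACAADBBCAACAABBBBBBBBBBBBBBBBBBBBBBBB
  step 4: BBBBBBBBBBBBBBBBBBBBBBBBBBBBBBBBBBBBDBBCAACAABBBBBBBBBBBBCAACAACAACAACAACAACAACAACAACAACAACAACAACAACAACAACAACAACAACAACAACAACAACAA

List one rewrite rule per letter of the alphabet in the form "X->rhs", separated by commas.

A->BB, B->CAA, C->BB, D->DBB

  step 3 ⇒ step 4: CAACAACAACAACAACAADBBCAACAABBBBBBBBBBBBBBBBBBBBBBBB ⇒ BB·BB·BB·BB·BB·BB·BB·BB·BB·BB·BB·BB·BB·BB·BB·BB·BB·BB·DBB·CAA·CAA·BB·BB·BB·BB·BB·BB·CAA·CAA·CAA·CAA·CAA·CAA·CAA·CAA·CAA·CAA·CAA·CAA·CAA·CAA·CAA·CAA·CAA·CAA·CAA·CAA·CAA·CAA·CAA·CAA
    A ↦ BB
    B ↦ CAA
    C ↦ BB
    D ↦ DBB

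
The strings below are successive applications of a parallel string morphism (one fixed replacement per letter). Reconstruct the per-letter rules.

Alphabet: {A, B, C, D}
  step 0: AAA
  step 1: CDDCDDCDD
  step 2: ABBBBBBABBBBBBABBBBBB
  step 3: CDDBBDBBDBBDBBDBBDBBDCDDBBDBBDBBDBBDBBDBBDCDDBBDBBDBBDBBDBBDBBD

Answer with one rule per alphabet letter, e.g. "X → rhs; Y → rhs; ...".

A->CDD, B->BBD, C->A, D->BBB

  step 2 ⇒ step 3: ABBBBBBABBBBBBABBBBBB ⇒ CDD·BBD·BBD·BBD·BBD·BBD·BBD·CDD·BBD·BBD·BBD·BBD·BBD·BBD·CDD·BBD·BBD·BBD·BBD·BBD·BBD
    A ↦ CDD
    B ↦ BBD
  step 1 ⇒ step 2: CDDCDDCDD ⇒ A·BBB·BBB·A·BBB·BBB·A·BBB·BBB
    C ↦ A
  step 1 ⇒ step 2: CDDCDDCDD ⇒ A·BBB·BBB·A·BBB·BBB·A·BBB·BBB
    D ↦ BBB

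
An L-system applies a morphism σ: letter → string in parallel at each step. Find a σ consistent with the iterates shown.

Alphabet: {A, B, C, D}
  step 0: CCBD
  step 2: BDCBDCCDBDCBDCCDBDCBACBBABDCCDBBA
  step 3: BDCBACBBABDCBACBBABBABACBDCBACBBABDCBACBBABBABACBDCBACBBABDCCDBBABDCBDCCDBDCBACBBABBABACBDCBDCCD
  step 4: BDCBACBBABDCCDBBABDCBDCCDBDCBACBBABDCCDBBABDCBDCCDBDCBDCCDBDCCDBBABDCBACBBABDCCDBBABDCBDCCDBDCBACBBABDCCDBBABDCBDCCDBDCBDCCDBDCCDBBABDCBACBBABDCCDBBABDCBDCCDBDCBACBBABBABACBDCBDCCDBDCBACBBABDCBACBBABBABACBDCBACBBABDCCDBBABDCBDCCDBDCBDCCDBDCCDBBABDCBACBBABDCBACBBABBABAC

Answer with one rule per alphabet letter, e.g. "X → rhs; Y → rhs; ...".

A->CD, B->BDC, C->BBA, D->BAC

  step 3 ⇒ step 4: BDCBACBBABDCBACBBABBABACBDCBACBBABDCBACBBABBABACBDCBACBBABDCCDBBABDCBDCCDBDCBACBBABBABACBDCBDCCD ⇒ BDC·BAC·BBA·BDC·CD·BBA·BDC·BDC·CD·BDC·BAC·BBA·BDC·CD·BBA·BDC·BDC·CD·BDC·BDC·CD·BDC·CD·BBA·BDC·BAC·BBA·BDC·CD·BBA·BDC·BDC·CD·BDC·BAC·BBA·BDC·CD·BBA·BDC·BDC·CD·BDC·BDC·CD·BDC·CD·BBA·BDC·BAC·BBA·BDC·CD·BBA·BDC·BDC·CD·BDC·BAC·BBA·BBA·BAC·BDC·BDC·CD·BDC·BAC·BBA·BDC·BAC·BBA·BBA·BAC·BDC·BAC·BBA·BDC·CD·BBA·BDC·BDC·CD·BDC·BDC·CD·BDC·CD·BBA·BDC·BAC·BBA·BDC·BAC·BBA·BBA·BAC
    A ↦ CD
    B ↦ BDC
    C ↦ BBA
    D ↦ BAC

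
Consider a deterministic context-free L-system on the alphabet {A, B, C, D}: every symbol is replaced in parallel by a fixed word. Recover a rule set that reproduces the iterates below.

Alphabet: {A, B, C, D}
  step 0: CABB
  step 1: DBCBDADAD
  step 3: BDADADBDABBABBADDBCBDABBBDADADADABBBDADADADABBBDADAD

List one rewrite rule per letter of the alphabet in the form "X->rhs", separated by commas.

  step 0 ⇒ step 1: CABB ⇒ DBC·BD·AD·AD
    A ↦ BD
    B ↦ AD
    C ↦ DBC
    D ↦ ABB  (constrained at step 1)

A->BD, B->AD, C->DBC, D->ABB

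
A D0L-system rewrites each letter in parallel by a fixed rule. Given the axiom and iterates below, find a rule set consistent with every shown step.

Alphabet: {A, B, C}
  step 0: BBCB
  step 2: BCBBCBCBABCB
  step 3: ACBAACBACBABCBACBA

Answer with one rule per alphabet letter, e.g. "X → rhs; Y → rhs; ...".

A->BCB, B->A, C->CB

  step 2 ⇒ step 3: BCBBCBCBABCB ⇒ A·CB·A·A·CB·A·CB·A·BCB·A·CB·A
    A ↦ BCB
    B ↦ A
    C ↦ CB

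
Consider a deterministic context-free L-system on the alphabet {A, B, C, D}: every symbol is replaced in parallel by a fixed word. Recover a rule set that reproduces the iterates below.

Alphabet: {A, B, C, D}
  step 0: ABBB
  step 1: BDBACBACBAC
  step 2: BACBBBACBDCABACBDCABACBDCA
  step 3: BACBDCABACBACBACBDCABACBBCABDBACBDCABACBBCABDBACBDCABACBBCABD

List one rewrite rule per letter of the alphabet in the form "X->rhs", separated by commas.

  step 2 ⇒ step 3: BACBBBACBDCABACBDCABACBDCA ⇒ BAC·BD·CA·BAC·BAC·BAC·BD·CA·BAC·BB·CA·BD·BAC·BD·CA·BAC·BB·CA·BD·BAC·BD·CA·BAC·BB·CA·BD
    A ↦ BD
    B ↦ BAC
    C ↦ CA
    D ↦ BB

A->BD, B->BAC, C->CA, D->BB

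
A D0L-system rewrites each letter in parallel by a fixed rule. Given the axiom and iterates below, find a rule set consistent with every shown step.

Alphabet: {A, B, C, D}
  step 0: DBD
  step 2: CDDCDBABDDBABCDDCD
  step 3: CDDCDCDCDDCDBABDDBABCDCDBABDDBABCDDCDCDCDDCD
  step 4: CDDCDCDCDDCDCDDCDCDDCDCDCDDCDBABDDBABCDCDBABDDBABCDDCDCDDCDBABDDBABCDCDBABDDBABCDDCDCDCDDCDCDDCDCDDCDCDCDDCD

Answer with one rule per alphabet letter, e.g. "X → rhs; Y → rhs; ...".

A->DD, B->BAB, C->CDD, D->CD

  step 3 ⇒ step 4: CDDCDCDCDDCDBABDDBABCDCDBABDDBABCDDCDCDCDDCD ⇒ CDD·CD·CD·CDD·CD·CDD·CD·CDD·CD·CD·CDD·CD·BAB·DD·BAB·CD·CD·BAB·DD·BAB·CDD·CD·CDD·CD·BAB·DD·BAB·CD·CD·BAB·DD·BAB·CDD·CD·CD·CDD·CD·CDD·CD·CDD·CD·CD·CDD·CD
    A ↦ DD
    B ↦ BAB
    C ↦ CDD
    D ↦ CD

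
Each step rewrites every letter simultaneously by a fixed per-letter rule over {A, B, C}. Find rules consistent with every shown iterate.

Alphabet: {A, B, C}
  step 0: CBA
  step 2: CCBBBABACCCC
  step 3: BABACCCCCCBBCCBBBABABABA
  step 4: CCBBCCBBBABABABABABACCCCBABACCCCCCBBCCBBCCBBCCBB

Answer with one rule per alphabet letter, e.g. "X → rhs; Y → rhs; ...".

A->BB, B->CC, C->BA

  step 3 ⇒ step 4: BABACCCCCCBBCCBBBABABABA ⇒ CC·BB·CC·BB·BA·BA·BA·BA·BA·BA·CC·CC·BA·BA·CC·CC·CC·BB·CC·BB·CC·BB·CC·BB
    A ↦ BB
    B ↦ CC
    C ↦ BA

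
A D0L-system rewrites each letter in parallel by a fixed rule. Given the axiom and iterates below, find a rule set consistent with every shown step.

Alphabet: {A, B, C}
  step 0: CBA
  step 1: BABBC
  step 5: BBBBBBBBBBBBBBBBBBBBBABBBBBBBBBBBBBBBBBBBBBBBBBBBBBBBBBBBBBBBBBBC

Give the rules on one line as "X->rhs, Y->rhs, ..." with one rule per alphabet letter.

A->C, B->BB, C->BA

  step 0 ⇒ step 1: CBA ⇒ BA·BB·C
    A ↦ C
    B ↦ BB
    C ↦ BA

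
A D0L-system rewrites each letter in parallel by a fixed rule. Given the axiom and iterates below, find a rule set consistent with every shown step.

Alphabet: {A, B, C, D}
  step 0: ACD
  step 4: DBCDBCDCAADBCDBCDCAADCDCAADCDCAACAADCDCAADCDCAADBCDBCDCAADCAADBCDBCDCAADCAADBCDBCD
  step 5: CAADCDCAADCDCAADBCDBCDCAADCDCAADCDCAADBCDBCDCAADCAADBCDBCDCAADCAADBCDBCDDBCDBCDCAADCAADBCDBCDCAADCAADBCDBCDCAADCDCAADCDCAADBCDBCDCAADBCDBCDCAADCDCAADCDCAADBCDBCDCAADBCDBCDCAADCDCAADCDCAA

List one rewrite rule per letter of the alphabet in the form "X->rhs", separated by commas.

A->BCD, B->DC, C->D, D->CAA

  step 4 ⇒ step 5: DBCDBCDCAADBCDBCDCAADCDCAADCDCAACAADCDCAADCDCAADBCDBCDCAADCAADBCDBCDCAADCAADBCDBCD ⇒ CAA·DC·D·CAA·DC·D·CAA·D·BCD·BCD·CAA·DC·D·CAA·DC·D·CAA·D·BCD·BCD·CAA·D·CAA·D·BCD·BCD·CAA·D·CAA·D·BCD·BCD·D·BCD·BCD·CAA·D·CAA·D·BCD·BCD·CAA·D·CAA·D·BCD·BCD·CAA·DC·D·CAA·DC·D·CAA·D·BCD·BCD·CAA·D·BCD·BCD·CAA·DC·D·CAA·DC·D·CAA·D·BCD·BCD·CAA·D·BCD·BCD·CAA·DC·D·CAA·DC·D·CAA
    A ↦ BCD
    B ↦ DC
    C ↦ D
    D ↦ CAA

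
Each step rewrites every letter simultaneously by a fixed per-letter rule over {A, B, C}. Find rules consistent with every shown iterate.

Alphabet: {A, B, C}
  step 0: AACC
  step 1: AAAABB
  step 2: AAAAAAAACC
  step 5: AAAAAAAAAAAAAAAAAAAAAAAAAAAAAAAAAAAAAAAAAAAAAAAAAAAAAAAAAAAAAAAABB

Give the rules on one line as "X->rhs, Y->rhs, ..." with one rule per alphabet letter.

A->AA, B->C, C->B

  step 1 ⇒ step 2: AAAABB ⇒ AA·AA·AA·AA·C·C
    A ↦ AA
    B ↦ C
  step 0 ⇒ step 1: AACC ⇒ AA·AA·B·B
    C ↦ B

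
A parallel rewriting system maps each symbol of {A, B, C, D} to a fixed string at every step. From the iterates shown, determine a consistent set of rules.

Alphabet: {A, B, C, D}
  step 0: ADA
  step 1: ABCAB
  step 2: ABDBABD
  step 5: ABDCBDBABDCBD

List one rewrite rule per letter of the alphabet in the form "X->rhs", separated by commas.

A->AB, B->D, C->B, D->C

  step 1 ⇒ step 2: ABCAB ⇒ AB·D·B·AB·D
    A ↦ AB
    B ↦ D
    C ↦ B
  step 0 ⇒ step 1: ADA ⇒ AB·C·AB
    D ↦ C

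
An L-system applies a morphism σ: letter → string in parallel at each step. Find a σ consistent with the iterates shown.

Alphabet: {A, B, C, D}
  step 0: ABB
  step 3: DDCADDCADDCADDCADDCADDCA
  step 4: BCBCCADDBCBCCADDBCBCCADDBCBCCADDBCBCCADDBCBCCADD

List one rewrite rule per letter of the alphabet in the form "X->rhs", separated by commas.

  step 3 ⇒ step 4: DDCADDCADDCADDCADDCADDCA ⇒ BC·BC·CA·DD·BC·BC·CA·DD·BC·BC·CA·DD·BC·BC·CA·DD·BC·BC·CA·DD·BC·BC·CA·DD
    A ↦ DD
    C ↦ CA
    D ↦ BC
    B ↦ DD  (constrained at step 0)

A->DD, B->DD, C->CA, D->BC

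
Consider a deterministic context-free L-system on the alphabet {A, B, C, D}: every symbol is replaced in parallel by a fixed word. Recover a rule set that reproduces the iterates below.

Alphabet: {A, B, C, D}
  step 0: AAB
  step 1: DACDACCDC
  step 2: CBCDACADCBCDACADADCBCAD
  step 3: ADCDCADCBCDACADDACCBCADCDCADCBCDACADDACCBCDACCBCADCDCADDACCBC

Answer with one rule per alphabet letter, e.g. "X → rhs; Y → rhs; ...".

  step 2 ⇒ step 3: CBCDACADCBCDACADADCBCAD ⇒ AD·CDC·AD·CBC·DAC·AD·DAC·CBC·AD·CDC·AD·CBC·DAC·AD·DAC·CBC·DAC·CBC·AD·CDC·AD·DAC·CBC
    A ↦ DAC
    B ↦ CDC
    C ↦ AD
    D ↦ CBC

A->DAC, B->CDC, C->AD, D->CBC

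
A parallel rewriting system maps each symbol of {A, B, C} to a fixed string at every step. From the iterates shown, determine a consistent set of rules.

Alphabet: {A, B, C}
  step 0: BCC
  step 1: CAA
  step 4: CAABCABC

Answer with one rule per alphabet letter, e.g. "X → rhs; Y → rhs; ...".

A->BC, B->C, C->A

  step 0 ⇒ step 1: BCC ⇒ C·A·A
    B ↦ C
    C ↦ A
    A ↦ BC  (constrained at step 1)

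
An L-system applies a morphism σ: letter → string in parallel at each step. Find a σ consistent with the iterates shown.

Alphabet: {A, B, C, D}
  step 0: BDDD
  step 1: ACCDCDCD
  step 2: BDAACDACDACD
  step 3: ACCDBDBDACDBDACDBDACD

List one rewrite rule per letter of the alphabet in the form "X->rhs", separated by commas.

  step 2 ⇒ step 3: BDAACDACDACD ⇒ AC·CD·BD·BD·A·CD·BD·A·CD·BD·A·CD
    A ↦ BD
    B ↦ AC
    C ↦ A
    D ↦ CD

A->BD, B->AC, C->A, D->CD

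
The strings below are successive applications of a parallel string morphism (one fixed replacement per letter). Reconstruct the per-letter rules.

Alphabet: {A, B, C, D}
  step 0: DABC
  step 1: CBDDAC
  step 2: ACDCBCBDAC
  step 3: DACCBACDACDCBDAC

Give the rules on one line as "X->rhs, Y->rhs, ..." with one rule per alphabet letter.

A->D, B->D, C->AC, D->CB

  step 2 ⇒ step 3: ACDCBCBDAC ⇒ D·AC·CB·AC·D·AC·D·CB·D·AC
    A ↦ D
    B ↦ D
    C ↦ AC
    D ↦ CB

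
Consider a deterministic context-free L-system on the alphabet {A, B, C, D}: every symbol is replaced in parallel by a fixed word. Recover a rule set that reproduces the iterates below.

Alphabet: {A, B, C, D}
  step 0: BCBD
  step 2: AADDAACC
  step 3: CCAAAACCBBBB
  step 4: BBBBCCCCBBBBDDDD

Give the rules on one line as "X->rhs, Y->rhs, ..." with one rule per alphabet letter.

A->C, B->D, C->BB, D->AA

  step 3 ⇒ step 4: CCAAAACCBBBB ⇒ BB·BB·C·C·C·C·BB·BB·D·D·D·D
    A ↦ C
    B ↦ D
    C ↦ BB
  step 2 ⇒ step 3: AADDAACC ⇒ C·C·AA·AA·C·C·BB·BB
    D ↦ AA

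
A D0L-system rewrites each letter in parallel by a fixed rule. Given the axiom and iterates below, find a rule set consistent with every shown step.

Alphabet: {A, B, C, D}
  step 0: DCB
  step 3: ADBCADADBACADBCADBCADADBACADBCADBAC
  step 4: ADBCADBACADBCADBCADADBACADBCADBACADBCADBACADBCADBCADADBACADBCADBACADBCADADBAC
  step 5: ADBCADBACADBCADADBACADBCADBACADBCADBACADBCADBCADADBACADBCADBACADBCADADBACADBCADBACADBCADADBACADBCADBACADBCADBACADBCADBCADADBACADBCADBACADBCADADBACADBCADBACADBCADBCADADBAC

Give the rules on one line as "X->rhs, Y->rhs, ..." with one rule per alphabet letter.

  step 4 ⇒ step 5: ADBCADBACADBCADBCADADBACADBCADBACADBCADBACADBCADBCADADBACADBCADBACADBCADADBAC ⇒ AD·BC·AD·BAC·AD·BC·AD·AD·BAC·AD·BC·AD·BAC·AD·BC·AD·BAC·AD·BC·AD·BC·AD·AD·BAC·AD·BC·AD·BAC·AD·BC·AD·AD·BAC·AD·BC·AD·BAC·AD·BC·AD·AD·BAC·AD·BC·AD·BAC·AD·BC·AD·BAC·AD·BC·AD·BC·AD·AD·BAC·AD·BC·AD·BAC·AD·BC·AD·AD·BAC·AD·BC·AD·BAC·AD·BC·AD·BC·AD·AD·BAC
    A ↦ AD
    B ↦ AD
    C ↦ BAC
    D ↦ BC

A->AD, B->AD, C->BAC, D->BC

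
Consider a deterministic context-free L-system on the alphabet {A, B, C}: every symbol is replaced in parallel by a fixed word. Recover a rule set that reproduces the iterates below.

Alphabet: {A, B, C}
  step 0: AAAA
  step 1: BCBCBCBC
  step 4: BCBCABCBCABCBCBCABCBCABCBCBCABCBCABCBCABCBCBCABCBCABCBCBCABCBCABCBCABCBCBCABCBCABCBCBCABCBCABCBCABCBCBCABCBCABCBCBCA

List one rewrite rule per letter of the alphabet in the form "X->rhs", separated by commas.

  step 0 ⇒ step 1: AAAA ⇒ BC·BC·BC·BC
    A ↦ BC
    B ↦ BC  (constrained at step 1)
    C ↦ BCA  (constrained at step 1)

A->BC, B->BC, C->BCA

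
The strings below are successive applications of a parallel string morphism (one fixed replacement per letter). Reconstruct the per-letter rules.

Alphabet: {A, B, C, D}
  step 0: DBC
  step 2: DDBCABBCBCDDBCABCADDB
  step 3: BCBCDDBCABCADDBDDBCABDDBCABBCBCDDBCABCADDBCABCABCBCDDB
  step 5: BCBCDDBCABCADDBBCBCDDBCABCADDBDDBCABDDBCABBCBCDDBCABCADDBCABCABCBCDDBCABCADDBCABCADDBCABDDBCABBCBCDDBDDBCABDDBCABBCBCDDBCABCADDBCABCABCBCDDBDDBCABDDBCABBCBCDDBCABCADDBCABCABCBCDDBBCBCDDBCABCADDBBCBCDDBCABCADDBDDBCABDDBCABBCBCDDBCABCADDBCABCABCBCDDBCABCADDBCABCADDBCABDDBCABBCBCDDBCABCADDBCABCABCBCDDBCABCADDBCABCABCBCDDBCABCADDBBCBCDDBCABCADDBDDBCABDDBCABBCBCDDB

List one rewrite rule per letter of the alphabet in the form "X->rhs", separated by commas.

  step 2 ⇒ step 3: DDBCABBCBCDDBCABCADDB ⇒ BC·BC·DDB·CAB·CA·DDB·DDB·CAB·DDB·CAB·BC·BC·DDB·CAB·CA·DDB·CAB·CA·BC·BC·DDB
    A ↦ CA
    B ↦ DDB
    C ↦ CAB
    D ↦ BC

A->CA, B->DDB, C->CAB, D->BC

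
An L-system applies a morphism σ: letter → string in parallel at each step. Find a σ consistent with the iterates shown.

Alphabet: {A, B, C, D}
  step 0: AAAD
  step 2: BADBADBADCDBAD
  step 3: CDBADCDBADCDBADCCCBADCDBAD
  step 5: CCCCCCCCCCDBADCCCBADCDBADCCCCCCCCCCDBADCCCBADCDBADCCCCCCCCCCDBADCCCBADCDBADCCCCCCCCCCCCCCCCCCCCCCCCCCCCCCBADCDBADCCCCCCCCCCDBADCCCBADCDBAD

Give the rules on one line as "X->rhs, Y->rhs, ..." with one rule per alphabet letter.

  step 2 ⇒ step 3: BADBADBADCDBAD ⇒ C·D·BAD·C·D·BAD·C·D·BAD·CCC·BAD·C·D·BAD
    A ↦ D
    B ↦ C
    C ↦ CCC
    D ↦ BAD

A->D, B->C, C->CCC, D->BAD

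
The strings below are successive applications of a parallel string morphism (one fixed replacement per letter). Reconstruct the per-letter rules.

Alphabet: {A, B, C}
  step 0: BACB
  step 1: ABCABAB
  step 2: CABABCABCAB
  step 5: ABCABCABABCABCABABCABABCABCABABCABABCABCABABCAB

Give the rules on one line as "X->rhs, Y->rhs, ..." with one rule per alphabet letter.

  step 1 ⇒ step 2: ABCABAB ⇒ C·AB·AB·C·AB·C·AB
    A ↦ C
    B ↦ AB
    C ↦ AB

A->C, B->AB, C->AB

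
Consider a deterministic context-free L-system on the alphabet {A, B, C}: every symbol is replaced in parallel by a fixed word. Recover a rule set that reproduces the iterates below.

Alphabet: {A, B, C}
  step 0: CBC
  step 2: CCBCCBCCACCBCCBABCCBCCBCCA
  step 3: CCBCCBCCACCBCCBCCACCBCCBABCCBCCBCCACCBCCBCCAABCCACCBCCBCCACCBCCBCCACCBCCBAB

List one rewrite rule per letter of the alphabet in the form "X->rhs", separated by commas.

A->AB, B->CCA, C->CCB

  step 2 ⇒ step 3: CCBCCBCCACCBCCBABCCBCCBCCA ⇒ CCB·CCB·CCA·CCB·CCB·CCA·CCB·CCB·AB·CCB·CCB·CCA·CCB·CCB·CCA·AB·CCA·CCB·CCB·CCA·CCB·CCB·CCA·CCB·CCB·AB
    A ↦ AB
    B ↦ CCA
    C ↦ CCB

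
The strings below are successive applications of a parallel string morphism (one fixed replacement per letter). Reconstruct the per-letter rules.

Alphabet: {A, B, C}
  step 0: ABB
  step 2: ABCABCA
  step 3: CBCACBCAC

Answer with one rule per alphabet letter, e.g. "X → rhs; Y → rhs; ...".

A->C, B->BC, C->A

  step 2 ⇒ step 3: ABCABCA ⇒ C·BC·A·C·BC·A·C
    A ↦ C
    B ↦ BC
    C ↦ A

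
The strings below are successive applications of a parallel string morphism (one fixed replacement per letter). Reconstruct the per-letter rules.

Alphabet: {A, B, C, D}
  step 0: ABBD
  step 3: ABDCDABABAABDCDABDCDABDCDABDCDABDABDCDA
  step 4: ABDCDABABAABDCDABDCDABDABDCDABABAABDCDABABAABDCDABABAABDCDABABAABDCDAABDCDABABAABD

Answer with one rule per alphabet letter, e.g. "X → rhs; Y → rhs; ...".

  step 3 ⇒ step 4: ABDCDABABAABDCDABDCDABDCDABDCDABDABDCDA ⇒ ABD·CD·A·BAB·A·ABD·CD·ABD·CD·ABD·ABD·CD·A·BAB·A·ABD·CD·A·BAB·A·ABD·CD·A·BAB·A·ABD·CD·A·BAB·A·ABD·CD·A·ABD·CD·A·BAB·A·ABD
    A ↦ ABD
    B ↦ CD
    C ↦ BAB
    D ↦ A

A->ABD, B->CD, C->BAB, D->A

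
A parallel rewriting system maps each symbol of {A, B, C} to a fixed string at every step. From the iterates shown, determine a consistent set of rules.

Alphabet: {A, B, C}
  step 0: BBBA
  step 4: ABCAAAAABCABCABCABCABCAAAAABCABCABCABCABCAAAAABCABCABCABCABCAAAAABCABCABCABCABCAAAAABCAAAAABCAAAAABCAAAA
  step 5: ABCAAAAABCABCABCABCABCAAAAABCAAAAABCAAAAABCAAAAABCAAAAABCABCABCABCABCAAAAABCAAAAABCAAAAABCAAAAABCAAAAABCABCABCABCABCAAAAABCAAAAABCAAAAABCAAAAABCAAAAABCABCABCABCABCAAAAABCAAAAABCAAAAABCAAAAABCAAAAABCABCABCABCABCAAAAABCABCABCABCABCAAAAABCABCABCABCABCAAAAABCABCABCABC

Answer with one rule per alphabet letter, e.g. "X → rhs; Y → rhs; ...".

A->ABC, B->A, C->AAA

  step 4 ⇒ step 5: ABCAAAAABCABCABCABCABCAAAAABCABCABCABCABCAAAAABCABCABCABCABCAAAAABCABCABCABCABCAAAAABCAAAAABCAAAAABCAAAA ⇒ ABC·A·AAA·ABC·ABC·ABC·ABC·ABC·A·AAA·ABC·A·AAA·ABC·A·AAA·ABC·A·AAA·ABC·A·AAA·ABC·ABC·ABC·ABC·ABC·A·AAA·ABC·A·AAA·ABC·A·AAA·ABC·A·AAA·ABC·A·AAA·ABC·ABC·ABC·ABC·ABC·A·AAA·ABC·A·AAA·ABC·A·AAA·ABC·A·AAA·ABC·A·AAA·ABC·ABC·ABC·ABC·ABC·A·AAA·ABC·A·AAA·ABC·A·AAA·ABC·A·AAA·ABC·A·AAA·ABC·ABC·ABC·ABC·ABC·A·AAA·ABC·ABC·ABC·ABC·ABC·A·AAA·ABC·ABC·ABC·ABC·ABC·A·AAA·ABC·ABC·ABC·ABC
    A ↦ ABC
    B ↦ A
    C ↦ AAA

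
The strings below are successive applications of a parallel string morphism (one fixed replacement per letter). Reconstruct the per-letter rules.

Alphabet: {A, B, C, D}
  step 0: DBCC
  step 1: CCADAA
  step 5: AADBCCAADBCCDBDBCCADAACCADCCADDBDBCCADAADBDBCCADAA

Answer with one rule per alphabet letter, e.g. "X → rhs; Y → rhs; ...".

A->DB, B->AD, C->A, D->CC

  step 0 ⇒ step 1: DBCC ⇒ CC·AD·A·A
    B ↦ AD
    C ↦ A
    D ↦ CC
    A ↦ DB  (constrained at step 1)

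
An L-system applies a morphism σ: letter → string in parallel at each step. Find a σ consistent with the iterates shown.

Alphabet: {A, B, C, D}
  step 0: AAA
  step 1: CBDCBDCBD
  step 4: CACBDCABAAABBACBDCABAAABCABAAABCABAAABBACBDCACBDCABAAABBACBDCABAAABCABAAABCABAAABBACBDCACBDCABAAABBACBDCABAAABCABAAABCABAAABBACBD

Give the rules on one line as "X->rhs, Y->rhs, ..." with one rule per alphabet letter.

  step 0 ⇒ step 1: AAA ⇒ CBD·CBD·CBD
    A ↦ CBD
    B ↦ BA  (constrained at step 1)
    C ↦ CA  (constrained at step 1)
    D ↦ AAB  (constrained at step 1)

A->CBD, B->BA, C->CA, D->AAB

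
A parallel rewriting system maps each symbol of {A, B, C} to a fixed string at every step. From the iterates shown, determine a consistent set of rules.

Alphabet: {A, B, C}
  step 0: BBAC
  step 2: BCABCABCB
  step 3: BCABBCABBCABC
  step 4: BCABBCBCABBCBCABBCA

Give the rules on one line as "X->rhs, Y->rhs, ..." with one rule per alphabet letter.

  step 3 ⇒ step 4: BCABBCABBCABC ⇒ BC·A·B·BC·BC·A·B·BC·BC·A·B·BC·A
    A ↦ B
    B ↦ BC
    C ↦ A

A->B, B->BC, C->A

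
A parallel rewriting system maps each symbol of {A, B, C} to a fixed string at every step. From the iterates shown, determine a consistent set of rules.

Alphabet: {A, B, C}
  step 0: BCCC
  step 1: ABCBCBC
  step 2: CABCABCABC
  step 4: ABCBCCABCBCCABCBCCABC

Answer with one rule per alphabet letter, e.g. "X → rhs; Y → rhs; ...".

  step 1 ⇒ step 2: ABCBCBC ⇒ C·A·BC·A·BC·A·BC
    A ↦ C
    B ↦ A
    C ↦ BC

A->C, B->A, C->BC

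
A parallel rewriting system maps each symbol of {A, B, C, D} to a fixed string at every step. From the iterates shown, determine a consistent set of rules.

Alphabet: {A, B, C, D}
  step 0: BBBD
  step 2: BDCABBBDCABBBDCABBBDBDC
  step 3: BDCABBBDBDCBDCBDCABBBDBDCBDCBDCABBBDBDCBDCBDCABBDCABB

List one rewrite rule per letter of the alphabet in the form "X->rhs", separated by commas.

  step 2 ⇒ step 3: BDCABBBDCABBBDCABBBDBDC ⇒ BDC·AB·B·BD·BDC·BDC·BDC·AB·B·BD·BDC·BDC·BDC·AB·B·BD·BDC·BDC·BDC·AB·BDC·AB·B
    A ↦ BD
    B ↦ BDC
    C ↦ B
    D ↦ AB

A->BD, B->BDC, C->B, D->AB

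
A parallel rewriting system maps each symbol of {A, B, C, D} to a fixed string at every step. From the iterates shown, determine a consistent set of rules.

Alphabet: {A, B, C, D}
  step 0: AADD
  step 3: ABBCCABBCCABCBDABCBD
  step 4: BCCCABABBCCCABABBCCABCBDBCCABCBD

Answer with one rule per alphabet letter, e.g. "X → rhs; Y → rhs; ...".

  step 3 ⇒ step 4: ABBCCABBCCABCBDABCBD ⇒ BC·C·C·AB·AB·BC·C·C·AB·AB·BC·C·AB·C·BD·BC·C·AB·C·BD
    A ↦ BC
    B ↦ C
    C ↦ AB
    D ↦ BD

A->BC, B->C, C->AB, D->BD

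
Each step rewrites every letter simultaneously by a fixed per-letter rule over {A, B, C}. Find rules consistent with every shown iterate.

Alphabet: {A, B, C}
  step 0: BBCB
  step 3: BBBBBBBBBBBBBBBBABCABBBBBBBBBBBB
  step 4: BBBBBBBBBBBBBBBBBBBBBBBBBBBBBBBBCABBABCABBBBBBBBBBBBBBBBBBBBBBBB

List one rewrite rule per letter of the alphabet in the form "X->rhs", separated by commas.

  step 3 ⇒ step 4: BBBBBBBBBBBBBBBBABCABBBBBBBBBBBB ⇒ BB·BB·BB·BB·BB·BB·BB·BB·BB·BB·BB·BB·BB·BB·BB·BB·CA·BB·AB·CA·BB·BB·BB·BB·BB·BB·BB·BB·BB·BB·BB·BB
    A ↦ CA
    B ↦ BB
    C ↦ AB

A->CA, B->BB, C->AB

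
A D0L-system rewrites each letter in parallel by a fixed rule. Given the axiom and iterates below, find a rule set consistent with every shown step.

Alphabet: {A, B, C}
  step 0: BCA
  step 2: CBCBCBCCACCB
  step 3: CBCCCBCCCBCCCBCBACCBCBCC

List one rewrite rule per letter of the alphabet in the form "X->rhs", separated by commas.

  step 2 ⇒ step 3: CBCBCBCCACCB ⇒ CB·CC·CB·CC·CB·CC·CB·CB·AC·CB·CB·CC
    A ↦ AC
    B ↦ CC
    C ↦ CB

A->AC, B->CC, C->CB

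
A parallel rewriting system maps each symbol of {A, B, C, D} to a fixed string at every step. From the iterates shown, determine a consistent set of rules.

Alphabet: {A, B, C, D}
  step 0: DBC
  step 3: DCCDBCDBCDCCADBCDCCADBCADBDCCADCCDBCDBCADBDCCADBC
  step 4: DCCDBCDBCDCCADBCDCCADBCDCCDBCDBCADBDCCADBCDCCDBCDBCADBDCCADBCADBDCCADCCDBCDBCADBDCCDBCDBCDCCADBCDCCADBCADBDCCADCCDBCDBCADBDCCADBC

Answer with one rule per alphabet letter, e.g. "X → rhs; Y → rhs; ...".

  step 3 ⇒ step 4: DCCDBCDBCDCCADBCDCCADBCADBDCCADCCDBCDBCADBDCCADBC ⇒ DCC·DBC·DBC·DCC·A·DBC·DCC·A·DBC·DCC·DBC·DBC·ADB·DCC·A·DBC·DCC·DBC·DBC·ADB·DCC·A·DBC·ADB·DCC·A·DCC·DBC·DBC·ADB·DCC·DBC·DBC·DCC·A·DBC·DCC·A·DBC·ADB·DCC·A·DCC·DBC·DBC·ADB·DCC·A·DBC
    A ↦ ADB
    B ↦ A
    C ↦ DBC
    D ↦ DCC

A->ADB, B->A, C->DBC, D->DCC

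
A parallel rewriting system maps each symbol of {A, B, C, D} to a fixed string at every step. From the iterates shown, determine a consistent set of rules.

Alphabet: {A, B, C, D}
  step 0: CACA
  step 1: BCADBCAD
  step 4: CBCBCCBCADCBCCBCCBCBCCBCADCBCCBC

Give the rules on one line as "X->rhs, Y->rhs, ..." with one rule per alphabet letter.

A->AD, B->C, C->BC, D->C

  step 0 ⇒ step 1: CACA ⇒ BC·AD·BC·AD
    A ↦ AD
    C ↦ BC
    B ↦ C  (constrained at step 1)
    D ↦ C  (constrained at step 1)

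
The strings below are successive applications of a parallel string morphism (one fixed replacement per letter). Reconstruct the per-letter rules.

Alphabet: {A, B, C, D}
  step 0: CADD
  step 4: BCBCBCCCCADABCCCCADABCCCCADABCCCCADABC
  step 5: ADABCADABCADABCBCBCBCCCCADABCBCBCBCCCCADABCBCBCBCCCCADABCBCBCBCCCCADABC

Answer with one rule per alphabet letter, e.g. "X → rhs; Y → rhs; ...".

  step 4 ⇒ step 5: BCBCBCCCCADABCCCCADABCCCCADABCCCCADABC ⇒ ADA·BC·ADA·BC·ADA·BC·BC·BC·BC·C·C·C·ADA·BC·BC·BC·BC·C·C·C·ADA·BC·BC·BC·BC·C·C·C·ADA·BC·BC·BC·BC·C·C·C·ADA·BC
    A ↦ C
    B ↦ ADA
    C ↦ BC
    D ↦ C

A->C, B->ADA, C->BC, D->C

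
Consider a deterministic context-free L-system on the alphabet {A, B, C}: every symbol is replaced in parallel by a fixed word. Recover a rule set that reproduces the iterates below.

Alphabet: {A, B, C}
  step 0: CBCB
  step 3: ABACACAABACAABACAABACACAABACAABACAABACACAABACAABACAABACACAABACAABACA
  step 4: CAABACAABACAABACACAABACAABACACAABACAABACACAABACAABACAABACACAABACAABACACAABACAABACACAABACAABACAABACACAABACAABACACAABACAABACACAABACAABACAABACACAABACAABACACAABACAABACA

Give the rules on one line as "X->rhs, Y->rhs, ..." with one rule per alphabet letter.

A->CA, B->ABA, C->ABA

  step 3 ⇒ step 4: ABACACAABACAABACAABACACAABACAABACAABACACAABACAABACAABACACAABACAABACA ⇒ CA·ABA·CA·ABA·CA·ABA·CA·CA·ABA·CA·ABA·CA·CA·ABA·CA·ABA·CA·CA·ABA·CA·ABA·CA·ABA·CA·CA·ABA·CA·ABA·CA·CA·ABA·CA·ABA·CA·CA·ABA·CA·ABA·CA·ABA·CA·CA·ABA·CA·ABA·CA·CA·ABA·CA·ABA·CA·CA·ABA·CA·ABA·CA·ABA·CA·CA·ABA·CA·ABA·CA·CA·ABA·CA·ABA·CA
    A ↦ CA
    B ↦ ABA
    C ↦ ABA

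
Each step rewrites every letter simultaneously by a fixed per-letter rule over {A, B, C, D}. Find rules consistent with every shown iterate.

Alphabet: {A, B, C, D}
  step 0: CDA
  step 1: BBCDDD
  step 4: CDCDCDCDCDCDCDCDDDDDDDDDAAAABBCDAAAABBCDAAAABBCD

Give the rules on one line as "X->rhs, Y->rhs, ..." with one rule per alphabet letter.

A->DD, B->AA, C->BB, D->CD

  step 0 ⇒ step 1: CDA ⇒ BB·CD·DD
    A ↦ DD
    C ↦ BB
    D ↦ CD
    B ↦ AA  (constrained at step 1)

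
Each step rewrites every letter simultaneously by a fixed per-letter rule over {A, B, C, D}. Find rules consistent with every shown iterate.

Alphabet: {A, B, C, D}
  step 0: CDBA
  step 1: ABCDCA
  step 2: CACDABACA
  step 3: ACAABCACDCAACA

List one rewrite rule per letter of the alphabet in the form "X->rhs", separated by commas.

  step 2 ⇒ step 3: CACDABACA ⇒ A·CA·A·B·CA·CD·CA·A·CA
    A ↦ CA
    B ↦ CD
    C ↦ A
    D ↦ B

A->CA, B->CD, C->A, D->B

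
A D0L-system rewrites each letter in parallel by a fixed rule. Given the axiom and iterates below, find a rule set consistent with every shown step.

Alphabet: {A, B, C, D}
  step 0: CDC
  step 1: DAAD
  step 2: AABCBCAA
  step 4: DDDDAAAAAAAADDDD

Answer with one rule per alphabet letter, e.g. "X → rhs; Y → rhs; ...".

  step 1 ⇒ step 2: DAAD ⇒ AA·BC·BC·AA
    A ↦ BC
    D ↦ AA
    B ↦ D  (constrained at step 2)
  step 0 ⇒ step 1: CDC ⇒ D·AA·D
    C ↦ D

A->BC, B->D, C->D, D->AA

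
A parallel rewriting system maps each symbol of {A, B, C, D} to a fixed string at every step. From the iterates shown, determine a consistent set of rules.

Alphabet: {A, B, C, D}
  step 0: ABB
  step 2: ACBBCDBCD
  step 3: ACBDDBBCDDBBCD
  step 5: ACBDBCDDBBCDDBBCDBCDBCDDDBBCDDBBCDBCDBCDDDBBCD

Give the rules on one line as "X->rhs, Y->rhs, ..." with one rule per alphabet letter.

A->AC, B->D, C->B, D->BCD

  step 2 ⇒ step 3: ACBBCDBCD ⇒ AC·B·D·D·B·BCD·D·B·BCD
    A ↦ AC
    B ↦ D
    C ↦ B
    D ↦ BCD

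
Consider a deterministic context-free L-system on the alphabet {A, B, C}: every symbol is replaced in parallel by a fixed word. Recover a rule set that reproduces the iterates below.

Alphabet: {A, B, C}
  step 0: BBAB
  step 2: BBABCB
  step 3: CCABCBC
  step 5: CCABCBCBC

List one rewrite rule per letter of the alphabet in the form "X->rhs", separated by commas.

  step 2 ⇒ step 3: BBABCB ⇒ C·C·AB·C·B·C
    A ↦ AB
    B ↦ C
    C ↦ B

A->AB, B->C, C->B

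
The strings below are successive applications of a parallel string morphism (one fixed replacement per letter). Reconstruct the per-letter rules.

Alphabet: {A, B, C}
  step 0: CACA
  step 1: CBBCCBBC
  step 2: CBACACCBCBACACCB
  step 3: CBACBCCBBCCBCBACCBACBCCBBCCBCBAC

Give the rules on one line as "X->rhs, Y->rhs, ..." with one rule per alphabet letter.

  step 2 ⇒ step 3: CBACACCBCBACACCB ⇒ CB·AC·BC·CB·BC·CB·CB·AC·CB·AC·BC·CB·BC·CB·CB·AC
    A ↦ BC
    B ↦ AC
    C ↦ CB

A->BC, B->AC, C->CB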